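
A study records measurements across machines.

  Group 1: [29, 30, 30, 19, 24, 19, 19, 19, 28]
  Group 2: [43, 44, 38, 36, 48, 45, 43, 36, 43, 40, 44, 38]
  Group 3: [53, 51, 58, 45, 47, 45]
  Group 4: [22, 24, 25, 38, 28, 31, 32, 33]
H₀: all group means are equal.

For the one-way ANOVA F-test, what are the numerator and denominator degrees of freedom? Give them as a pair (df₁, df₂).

degrees of freedom = [3, 31]

k = 4 groups, N = 35 total
df = (k−1, N−k) = (4−1, 35−4) = (3, 31)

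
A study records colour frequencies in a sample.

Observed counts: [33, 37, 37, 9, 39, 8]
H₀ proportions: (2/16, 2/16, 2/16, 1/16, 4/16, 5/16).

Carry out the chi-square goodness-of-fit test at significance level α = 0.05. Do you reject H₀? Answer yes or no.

n = 163; E_i = n·p_i = [20.38, 20.38, 20.38, 10.19, 40.75, 50.94]
χ² = (33−20.38)²/20.38 + (37−20.38)²/20.38 + (37−20.38)²/20.38 + (9−10.19)²/10.19 + (39−40.75)²/40.75 + (8−50.94)²/50.94 = 71.3607
df = 5
p-value (upper-tail) = 0.00000
At α=0.05: p < α → reject H₀

reject H₀: yes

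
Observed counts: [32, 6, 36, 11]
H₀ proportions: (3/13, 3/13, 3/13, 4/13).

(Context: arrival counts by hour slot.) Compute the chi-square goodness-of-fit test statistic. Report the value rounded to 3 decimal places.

n = 85; E_i = n·p_i = [19.62, 19.62, 19.62, 26.15]
χ² = (32−19.62)²/19.62 + (6−19.62)²/19.62 + (36−19.62)²/19.62 + (11−26.15)²/26.15 = 39.7363
df = 3

test statistic = 39.736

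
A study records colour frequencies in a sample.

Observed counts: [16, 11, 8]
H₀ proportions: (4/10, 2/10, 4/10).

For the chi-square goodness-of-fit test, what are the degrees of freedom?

df = k − 1 = 3 − 1 = 2

degrees of freedom = 2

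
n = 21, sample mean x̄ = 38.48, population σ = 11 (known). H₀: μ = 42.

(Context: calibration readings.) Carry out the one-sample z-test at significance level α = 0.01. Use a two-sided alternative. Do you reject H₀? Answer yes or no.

SE = σ/√n = 11/√21 = 2.4004
z = (x̄−μ₀)/SE = (38.48−42)/2.4004 = -1.4664
p-value (two-sided) = 0.14253
At α=0.01: p ≥ α → fail to reject H₀

reject H₀: no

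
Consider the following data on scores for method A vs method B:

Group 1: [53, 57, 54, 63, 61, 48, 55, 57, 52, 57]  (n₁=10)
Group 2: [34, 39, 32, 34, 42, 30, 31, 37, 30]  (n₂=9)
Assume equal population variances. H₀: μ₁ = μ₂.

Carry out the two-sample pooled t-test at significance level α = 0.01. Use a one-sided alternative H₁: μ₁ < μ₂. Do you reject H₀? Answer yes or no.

reject H₀: no

x̄₁=55.700, s₁=4.347, n₁=10
x̄₂=34.333, s₂=4.213, n₂=9
s_p² = [9·4.347² + 8·4.213²]/17 = 18.3588
SE = √(s_p²·(1/10+1/9)) = 1.9687
t = (55.700−34.333)/1.9687 = 10.8532
df = 17
p-value (one-sided, H₁ less) = 1.00000
At α=0.01: p ≥ α → fail to reject H₀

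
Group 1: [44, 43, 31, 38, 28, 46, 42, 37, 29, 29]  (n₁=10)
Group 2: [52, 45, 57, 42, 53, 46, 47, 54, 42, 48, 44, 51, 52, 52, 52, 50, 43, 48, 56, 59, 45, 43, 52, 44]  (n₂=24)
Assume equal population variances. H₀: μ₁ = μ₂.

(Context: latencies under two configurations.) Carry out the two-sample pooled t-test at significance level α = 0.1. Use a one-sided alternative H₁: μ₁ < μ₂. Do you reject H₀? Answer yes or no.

x̄₁=36.700, s₁=6.961, n₁=10
x̄₂=49.042, s₂=4.982, n₂=24
s_p² = [9·6.961² + 23·4.982²]/32 = 31.4706
SE = √(s_p²·(1/10+1/24)) = 2.1115
t = (36.700−49.042)/2.1115 = -5.8450
df = 32
p-value (one-sided, H₁ less) = 0.00000
At α=0.1: p < α → reject H₀

reject H₀: yes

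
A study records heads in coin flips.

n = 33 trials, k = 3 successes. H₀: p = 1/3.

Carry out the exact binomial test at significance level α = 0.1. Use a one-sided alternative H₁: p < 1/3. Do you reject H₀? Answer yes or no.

Exact binomial: n=33, k=3, p₀=1/3=0.3333
P(X≤3) from Σ C(n,i)·p₀^i·(1−p₀)^(n−i)
p-value (one-sided, H₁ less) = 0.00128
At α=0.1: p < α → reject H₀

reject H₀: yes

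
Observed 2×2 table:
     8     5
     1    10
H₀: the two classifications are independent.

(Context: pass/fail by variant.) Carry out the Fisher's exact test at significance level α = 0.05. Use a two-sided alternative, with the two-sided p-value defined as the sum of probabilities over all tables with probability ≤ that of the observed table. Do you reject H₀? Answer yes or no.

reject H₀: yes

Margins: r₁=13, r₂=11, c₁=9, c₂=15, n=24
p_obs = C(13,8)·C(11,1)/C(24,9); sum pmf over tables with pmf ≤ p_obs
p-value (two-sided) = 0.01306
At α=0.05: p < α → reject H₀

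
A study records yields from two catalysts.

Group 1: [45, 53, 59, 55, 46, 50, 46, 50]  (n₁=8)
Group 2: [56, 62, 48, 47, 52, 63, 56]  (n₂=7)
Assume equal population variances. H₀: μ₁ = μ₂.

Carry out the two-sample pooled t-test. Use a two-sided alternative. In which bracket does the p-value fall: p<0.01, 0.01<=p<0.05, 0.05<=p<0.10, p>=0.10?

x̄₁=50.500, s₁=4.928, n₁=8
x̄₂=54.857, s₂=6.283, n₂=7
s_p² = [7·4.928² + 6·6.283²]/13 = 31.2967
SE = √(s_p²·(1/8+1/7)) = 2.8953
t = (50.500−54.857)/2.8953 = -1.5049
df = 13
p-value (two-sided) = 0.15626
→ bracket: p>=0.10

p-value bracket: p>=0.10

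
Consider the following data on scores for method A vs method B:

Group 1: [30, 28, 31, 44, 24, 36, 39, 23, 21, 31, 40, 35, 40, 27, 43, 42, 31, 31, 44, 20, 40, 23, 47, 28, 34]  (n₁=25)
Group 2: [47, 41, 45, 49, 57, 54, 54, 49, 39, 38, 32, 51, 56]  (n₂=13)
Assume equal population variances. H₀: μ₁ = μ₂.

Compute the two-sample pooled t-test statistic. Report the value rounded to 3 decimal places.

test statistic = -5.124

x̄₁=33.280, s₁=7.956, n₁=25
x̄₂=47.077, s₂=7.708, n₂=13
s_p² = [24·7.956² + 12·7.708²]/36 = 61.9990
SE = √(s_p²·(1/25+1/13)) = 2.6924
t = (33.280−47.077)/2.6924 = -5.1244
df = 36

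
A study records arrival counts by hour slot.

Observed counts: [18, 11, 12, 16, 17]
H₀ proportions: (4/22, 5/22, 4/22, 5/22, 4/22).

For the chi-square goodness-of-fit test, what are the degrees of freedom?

df = k − 1 = 5 − 1 = 4

degrees of freedom = 4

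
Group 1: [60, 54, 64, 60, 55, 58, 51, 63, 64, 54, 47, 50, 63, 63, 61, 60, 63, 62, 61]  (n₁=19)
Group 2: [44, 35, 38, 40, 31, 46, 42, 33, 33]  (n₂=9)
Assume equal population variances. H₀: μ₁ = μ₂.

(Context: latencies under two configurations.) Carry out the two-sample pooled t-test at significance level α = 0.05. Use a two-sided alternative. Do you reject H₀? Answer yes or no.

x̄₁=58.579, s₁=5.200, n₁=19
x̄₂=38.000, s₂=5.339, n₂=9
s_p² = [18·5.200² + 8·5.339²]/26 = 27.4858
SE = √(s_p²·(1/19+1/9)) = 2.1215
t = (58.579−38.000)/2.1215 = 9.7004
df = 26
p-value (two-sided) = 0.00000
At α=0.05: p < α → reject H₀

reject H₀: yes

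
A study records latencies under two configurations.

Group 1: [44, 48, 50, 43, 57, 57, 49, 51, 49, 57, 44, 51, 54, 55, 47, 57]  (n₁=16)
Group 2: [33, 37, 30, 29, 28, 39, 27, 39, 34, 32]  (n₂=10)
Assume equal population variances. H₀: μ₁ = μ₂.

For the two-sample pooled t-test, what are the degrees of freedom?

df = n₁ + n₂ − 2 = 16 + 10 − 2 = 24

degrees of freedom = 24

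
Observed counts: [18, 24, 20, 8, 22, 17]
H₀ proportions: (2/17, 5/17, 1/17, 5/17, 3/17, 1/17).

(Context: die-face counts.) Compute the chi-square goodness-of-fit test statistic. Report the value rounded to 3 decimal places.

n = 109; E_i = n·p_i = [12.82, 32.06, 6.41, 32.06, 19.24, 6.41]
χ² = (18−12.82)²/12.82 + (24−32.06)²/32.06 + (20−6.41)²/6.41 + (8−32.06)²/32.06 + (22−19.24)²/19.24 + (17−6.41)²/6.41 = 68.8502
df = 5

test statistic = 68.850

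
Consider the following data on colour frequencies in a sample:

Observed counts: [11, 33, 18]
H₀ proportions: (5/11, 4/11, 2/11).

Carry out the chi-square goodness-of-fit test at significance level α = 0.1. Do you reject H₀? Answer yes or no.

n = 62; E_i = n·p_i = [28.18, 22.55, 11.27]
χ² = (11−28.18)²/28.18 + (33−22.55)²/22.55 + (18−11.27)²/11.27 = 19.3379
df = 2
p-value (upper-tail) = 0.00006
At α=0.1: p < α → reject H₀

reject H₀: yes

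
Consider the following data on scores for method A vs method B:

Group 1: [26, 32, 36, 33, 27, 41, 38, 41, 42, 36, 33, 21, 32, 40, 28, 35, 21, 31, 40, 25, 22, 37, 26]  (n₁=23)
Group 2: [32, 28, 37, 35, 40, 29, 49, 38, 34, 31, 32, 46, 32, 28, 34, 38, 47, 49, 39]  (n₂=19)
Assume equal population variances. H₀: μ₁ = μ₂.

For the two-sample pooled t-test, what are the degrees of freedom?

degrees of freedom = 40

df = n₁ + n₂ − 2 = 23 + 19 − 2 = 40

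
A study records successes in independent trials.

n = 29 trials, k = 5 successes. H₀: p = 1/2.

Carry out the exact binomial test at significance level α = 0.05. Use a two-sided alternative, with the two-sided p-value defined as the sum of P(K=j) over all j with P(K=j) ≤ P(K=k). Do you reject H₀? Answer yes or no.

Exact binomial: n=29, k=5, p₀=1/2=0.5000
P(X=j) = C(n,j)·p₀^j·(1−p₀)^(n−j); p = Σ P(X=j) over j with P(X=j) ≤ P(X=5)
p-value (two-sided) = 0.00055
At α=0.05: p < α → reject H₀

reject H₀: yes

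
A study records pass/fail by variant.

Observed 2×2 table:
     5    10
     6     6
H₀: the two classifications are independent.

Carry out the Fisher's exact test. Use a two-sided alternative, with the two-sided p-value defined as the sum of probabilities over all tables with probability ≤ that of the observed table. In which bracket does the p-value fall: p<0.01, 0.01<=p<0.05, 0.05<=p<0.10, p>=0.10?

Margins: r₁=15, r₂=12, c₁=11, c₂=16, n=27
p_obs = C(15,5)·C(12,6)/C(27,11); sum pmf over tables with pmf ≤ p_obs
p-value (two-sided) = 0.45165
→ bracket: p>=0.10

p-value bracket: p>=0.10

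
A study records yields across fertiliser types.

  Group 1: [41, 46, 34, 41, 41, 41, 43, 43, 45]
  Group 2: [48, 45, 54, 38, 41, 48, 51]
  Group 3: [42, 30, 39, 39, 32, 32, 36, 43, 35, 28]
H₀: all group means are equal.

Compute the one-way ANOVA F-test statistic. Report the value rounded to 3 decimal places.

Group means [41.67, 46.43, 35.60], grand mean 40.615
SSB = Σnᵢ(x̄ᵢ−x̄)² = 498.040; SSW = ΣΣ(x−x̄ᵢ)² = 514.114
MSB = 498.040/2 = 249.0198; MSW = 514.114/23 = 22.3528
F = MSB/MSW = 11.1404
df = (2, 23)

test statistic = 11.140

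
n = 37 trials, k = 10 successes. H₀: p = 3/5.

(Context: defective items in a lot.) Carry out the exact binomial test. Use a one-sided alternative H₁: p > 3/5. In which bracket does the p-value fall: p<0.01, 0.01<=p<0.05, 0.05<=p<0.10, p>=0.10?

p-value bracket: p>=0.10

Exact binomial: n=37, k=10, p₀=3/5=0.6000
P(X≥10) from Σ C(n,i)·p₀^i·(1−p₀)^(n−i)
p-value (one-sided, H₁ greater) = 0.99999
→ bracket: p>=0.10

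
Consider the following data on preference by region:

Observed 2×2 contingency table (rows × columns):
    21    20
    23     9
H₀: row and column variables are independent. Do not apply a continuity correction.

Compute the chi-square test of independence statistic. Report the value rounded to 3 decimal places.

test statistic = 3.202

Row totals [41, 32], col totals [44, 29], n=73
χ² = (21−24.71)²/24.71 + (20−16.29)²/16.29 + (23−19.29)²/19.29 + (9−12.71)²/12.71 = 3.2024
df = 1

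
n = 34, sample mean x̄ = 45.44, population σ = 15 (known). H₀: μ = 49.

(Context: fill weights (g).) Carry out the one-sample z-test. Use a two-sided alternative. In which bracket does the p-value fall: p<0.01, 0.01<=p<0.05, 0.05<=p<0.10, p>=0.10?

p-value bracket: p>=0.10

SE = σ/√n = 15/√34 = 2.5725
z = (x̄−μ₀)/SE = (45.44−49)/2.5725 = -1.3839
p-value (two-sided) = 0.16640
→ bracket: p>=0.10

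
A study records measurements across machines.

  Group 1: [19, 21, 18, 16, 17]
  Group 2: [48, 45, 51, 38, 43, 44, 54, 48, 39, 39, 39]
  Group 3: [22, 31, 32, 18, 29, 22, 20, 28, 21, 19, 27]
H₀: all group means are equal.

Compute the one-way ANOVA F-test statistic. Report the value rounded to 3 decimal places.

Group means [18.20, 44.36, 24.45], grand mean 31.407
SSB = Σnᵢ(x̄ᵢ−x̄)² = 3250.446; SSW = ΣΣ(x−x̄ᵢ)² = 562.073
MSB = 3250.446/2 = 1625.2229; MSW = 562.073/24 = 23.4197
F = MSB/MSW = 69.3956
df = (2, 24)

test statistic = 69.396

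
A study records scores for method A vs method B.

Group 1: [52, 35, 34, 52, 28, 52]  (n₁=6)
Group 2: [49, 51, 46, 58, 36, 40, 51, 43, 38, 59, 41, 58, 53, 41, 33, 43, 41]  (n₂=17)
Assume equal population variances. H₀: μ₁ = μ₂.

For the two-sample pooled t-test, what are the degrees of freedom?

degrees of freedom = 21

df = n₁ + n₂ − 2 = 6 + 17 − 2 = 21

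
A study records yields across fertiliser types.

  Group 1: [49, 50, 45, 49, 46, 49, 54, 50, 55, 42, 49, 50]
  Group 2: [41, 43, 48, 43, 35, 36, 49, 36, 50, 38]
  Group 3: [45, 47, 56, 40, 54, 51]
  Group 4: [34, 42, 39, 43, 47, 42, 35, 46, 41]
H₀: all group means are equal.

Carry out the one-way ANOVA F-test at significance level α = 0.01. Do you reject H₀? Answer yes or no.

reject H₀: yes

Group means [49.00, 41.90, 48.83, 41.00], grand mean 45.108
SSB = Σnᵢ(x̄ᵢ−x̄)² = 519.834; SSW = ΣΣ(x−x̄ᵢ)² = 761.733
MSB = 519.834/3 = 173.2781; MSW = 761.733/33 = 23.0828
F = MSB/MSW = 7.5068
df = (3, 33)
p-value (upper-tail) = 0.00058
At α=0.01: p < α → reject H₀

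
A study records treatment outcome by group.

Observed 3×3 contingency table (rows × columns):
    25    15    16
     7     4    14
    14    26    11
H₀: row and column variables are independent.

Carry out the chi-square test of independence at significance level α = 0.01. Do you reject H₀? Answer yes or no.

reject H₀: yes

Row totals [56, 25, 51], col totals [46, 45, 41], n=132
χ² = (25−19.52)²/19.52 + (15−19.09)²/19.09 + (16−17.39)²/17.39 + (7−8.71)²/8.71 + (4−8.52)²/8.52 + (14−7.77)²/7.77 + (14−17.77)²/17.77 + (26−17.39)²/17.39 + (11−15.84)²/15.84 = 16.8202
df = 4
p-value (upper-tail) = 0.00209
At α=0.01: p < α → reject H₀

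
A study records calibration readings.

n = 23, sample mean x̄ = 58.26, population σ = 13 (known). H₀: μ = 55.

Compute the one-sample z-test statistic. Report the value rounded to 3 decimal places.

SE = σ/√n = 13/√23 = 2.7107
z = (x̄−μ₀)/SE = (58.26−55)/2.7107 = 1.2026

test statistic = 1.203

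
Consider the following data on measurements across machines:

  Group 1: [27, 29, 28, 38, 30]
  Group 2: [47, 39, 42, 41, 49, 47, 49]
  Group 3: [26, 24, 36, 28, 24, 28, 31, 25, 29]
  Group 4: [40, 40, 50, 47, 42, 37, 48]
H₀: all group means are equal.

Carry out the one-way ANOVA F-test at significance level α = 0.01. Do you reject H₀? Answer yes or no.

reject H₀: yes

Group means [30.40, 44.86, 27.89, 43.43], grand mean 36.464
SSB = Σnᵢ(x̄ᵢ−x̄)² = 1678.304; SSW = ΣΣ(x−x̄ᵢ)² = 440.660
MSB = 1678.304/3 = 559.4347; MSW = 440.660/24 = 18.3608
F = MSB/MSW = 30.4689
df = (3, 24)
p-value (upper-tail) = 0.00000
At α=0.01: p < α → reject H₀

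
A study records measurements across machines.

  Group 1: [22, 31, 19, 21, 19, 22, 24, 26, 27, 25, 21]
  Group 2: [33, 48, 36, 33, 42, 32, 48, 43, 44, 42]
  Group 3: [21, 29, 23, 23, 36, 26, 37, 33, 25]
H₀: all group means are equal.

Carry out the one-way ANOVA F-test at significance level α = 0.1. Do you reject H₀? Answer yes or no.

reject H₀: yes

Group means [23.36, 40.10, 28.11], grand mean 30.367
SSB = Σnᵢ(x̄ᵢ−x̄)² = 1532.632; SSW = ΣΣ(x−x̄ᵢ)² = 756.334
MSB = 1532.632/2 = 766.3162; MSW = 756.334/27 = 28.0124
F = MSB/MSW = 27.3563
df = (2, 27)
p-value (upper-tail) = 0.00000
At α=0.1: p < α → reject H₀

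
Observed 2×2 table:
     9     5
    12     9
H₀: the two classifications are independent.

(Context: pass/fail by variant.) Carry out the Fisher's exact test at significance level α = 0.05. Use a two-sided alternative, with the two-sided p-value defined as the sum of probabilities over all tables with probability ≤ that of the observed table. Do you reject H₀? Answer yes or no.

Margins: r₁=14, r₂=21, c₁=21, c₂=14, n=35
p_obs = C(14,9)·C(21,12)/C(35,21); sum pmf over tables with pmf ≤ p_obs
p-value (two-sided) = 0.73660
At α=0.05: p ≥ α → fail to reject H₀

reject H₀: no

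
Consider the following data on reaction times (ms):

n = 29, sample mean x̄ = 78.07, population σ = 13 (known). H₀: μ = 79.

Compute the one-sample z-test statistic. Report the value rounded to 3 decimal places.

SE = σ/√n = 13/√29 = 2.4140
z = (x̄−μ₀)/SE = (78.07−79)/2.4140 = -0.3852

test statistic = -0.385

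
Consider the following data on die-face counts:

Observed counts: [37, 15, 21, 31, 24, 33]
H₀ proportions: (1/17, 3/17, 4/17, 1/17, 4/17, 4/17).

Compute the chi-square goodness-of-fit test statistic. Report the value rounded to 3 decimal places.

test statistic = 148.537

n = 161; E_i = n·p_i = [9.47, 28.41, 37.88, 9.47, 37.88, 37.88]
χ² = (37−9.47)²/9.47 + (15−28.41)²/28.41 + (21−37.88)²/37.88 + (31−9.47)²/9.47 + (24−37.88)²/37.88 + (33−37.88)²/37.88 = 148.5373
df = 5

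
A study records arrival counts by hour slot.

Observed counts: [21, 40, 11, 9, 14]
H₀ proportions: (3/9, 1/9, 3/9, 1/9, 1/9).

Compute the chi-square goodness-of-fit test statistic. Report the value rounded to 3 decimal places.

n = 95; E_i = n·p_i = [31.67, 10.56, 31.67, 10.56, 10.56]
χ² = (21−31.67)²/31.67 + (40−10.56)²/10.56 + (11−31.67)²/31.67 + (9−10.56)²/10.56 + (14−10.56)²/10.56 = 100.5684
df = 4

test statistic = 100.568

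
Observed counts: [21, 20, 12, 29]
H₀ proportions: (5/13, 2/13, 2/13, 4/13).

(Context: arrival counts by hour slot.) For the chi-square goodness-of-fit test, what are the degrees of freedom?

degrees of freedom = 3

df = k − 1 = 4 − 1 = 3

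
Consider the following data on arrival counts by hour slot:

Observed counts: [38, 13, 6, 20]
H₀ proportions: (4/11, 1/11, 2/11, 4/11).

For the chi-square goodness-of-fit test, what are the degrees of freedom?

degrees of freedom = 3

df = k − 1 = 4 − 1 = 3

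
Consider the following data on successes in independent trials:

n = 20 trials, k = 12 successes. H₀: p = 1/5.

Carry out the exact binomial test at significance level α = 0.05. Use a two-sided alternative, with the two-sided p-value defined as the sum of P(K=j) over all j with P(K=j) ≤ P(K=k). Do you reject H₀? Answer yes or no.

reject H₀: yes

Exact binomial: n=20, k=12, p₀=1/5=0.2000
P(X=j) = C(n,j)·p₀^j·(1−p₀)^(n−j); p = Σ P(X=j) over j with P(X=j) ≤ P(X=12)
p-value (two-sided) = 0.00010
At α=0.05: p < α → reject H₀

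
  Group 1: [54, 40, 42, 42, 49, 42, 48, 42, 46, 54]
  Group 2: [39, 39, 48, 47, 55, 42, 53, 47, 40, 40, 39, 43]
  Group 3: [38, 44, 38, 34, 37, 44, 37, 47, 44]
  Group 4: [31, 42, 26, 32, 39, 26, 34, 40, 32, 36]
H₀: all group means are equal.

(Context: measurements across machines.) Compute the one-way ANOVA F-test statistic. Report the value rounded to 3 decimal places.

test statistic = 10.805

Group means [45.90, 44.33, 40.33, 33.80], grand mean 41.268
SSB = Σnᵢ(x̄ᵢ−x̄)² = 892.882; SSW = ΣΣ(x−x̄ᵢ)² = 1019.167
MSB = 892.882/3 = 297.6274; MSW = 1019.167/37 = 27.5450
F = MSB/MSW = 10.8051
df = (3, 37)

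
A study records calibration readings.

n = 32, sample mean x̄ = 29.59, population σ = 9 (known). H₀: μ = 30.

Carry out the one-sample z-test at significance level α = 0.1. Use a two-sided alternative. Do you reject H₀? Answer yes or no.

reject H₀: no

SE = σ/√n = 9/√32 = 1.5910
z = (x̄−μ₀)/SE = (29.59−30)/1.5910 = -0.2577
p-value (two-sided) = 0.79664
At α=0.1: p ≥ α → fail to reject H₀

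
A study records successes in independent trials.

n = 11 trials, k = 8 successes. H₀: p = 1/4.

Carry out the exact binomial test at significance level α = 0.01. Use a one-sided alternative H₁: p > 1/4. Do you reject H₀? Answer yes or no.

Exact binomial: n=11, k=8, p₀=1/4=0.2500
P(X≥8) from Σ C(n,i)·p₀^i·(1−p₀)^(n−i)
p-value (one-sided, H₁ greater) = 0.00119
At α=0.01: p < α → reject H₀

reject H₀: yes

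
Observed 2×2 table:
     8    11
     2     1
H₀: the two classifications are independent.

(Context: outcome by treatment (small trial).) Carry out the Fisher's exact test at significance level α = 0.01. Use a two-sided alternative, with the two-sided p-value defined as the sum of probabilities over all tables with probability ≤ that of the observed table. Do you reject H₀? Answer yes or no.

reject H₀: no

Margins: r₁=19, r₂=3, c₁=10, c₂=12, n=22
p_obs = C(19,8)·C(3,2)/C(22,10); sum pmf over tables with pmf ≤ p_obs
p-value (two-sided) = 0.57143
At α=0.01: p ≥ α → fail to reject H₀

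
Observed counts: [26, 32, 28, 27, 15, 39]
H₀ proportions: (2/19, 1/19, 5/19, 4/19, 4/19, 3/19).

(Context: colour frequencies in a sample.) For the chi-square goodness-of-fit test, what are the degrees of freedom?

df = k − 1 = 6 − 1 = 5

degrees of freedom = 5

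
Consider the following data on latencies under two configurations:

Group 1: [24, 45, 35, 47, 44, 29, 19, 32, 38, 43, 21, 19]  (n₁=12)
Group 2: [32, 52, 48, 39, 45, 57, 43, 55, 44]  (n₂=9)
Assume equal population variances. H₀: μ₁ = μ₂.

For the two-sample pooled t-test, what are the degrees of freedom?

df = n₁ + n₂ − 2 = 12 + 9 − 2 = 19

degrees of freedom = 19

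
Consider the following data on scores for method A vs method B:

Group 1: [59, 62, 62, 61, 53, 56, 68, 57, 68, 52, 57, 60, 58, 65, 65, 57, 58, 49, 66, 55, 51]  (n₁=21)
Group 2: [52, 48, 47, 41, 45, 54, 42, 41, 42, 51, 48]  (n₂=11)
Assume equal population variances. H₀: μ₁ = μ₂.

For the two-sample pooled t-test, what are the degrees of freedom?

df = n₁ + n₂ − 2 = 21 + 11 − 2 = 30

degrees of freedom = 30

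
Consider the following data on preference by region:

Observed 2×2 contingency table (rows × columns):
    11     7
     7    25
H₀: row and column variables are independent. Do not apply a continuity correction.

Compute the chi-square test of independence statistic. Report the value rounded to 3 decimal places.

Row totals [18, 32], col totals [18, 32], n=50
χ² = (11−6.48)²/6.48 + (7−11.52)²/11.52 + (7−11.52)²/11.52 + (25−20.48)²/20.48 = 7.6974
df = 1

test statistic = 7.697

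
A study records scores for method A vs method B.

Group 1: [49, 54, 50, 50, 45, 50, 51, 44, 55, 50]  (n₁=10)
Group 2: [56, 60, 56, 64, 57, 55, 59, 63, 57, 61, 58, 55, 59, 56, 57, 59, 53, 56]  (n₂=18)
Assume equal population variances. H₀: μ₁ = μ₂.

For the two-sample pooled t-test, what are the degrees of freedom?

degrees of freedom = 26

df = n₁ + n₂ − 2 = 10 + 18 − 2 = 26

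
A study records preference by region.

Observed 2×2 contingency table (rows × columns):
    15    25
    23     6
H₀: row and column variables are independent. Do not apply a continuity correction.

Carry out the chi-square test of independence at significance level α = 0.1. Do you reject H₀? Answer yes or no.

reject H₀: yes

Row totals [40, 29], col totals [38, 31], n=69
χ² = (15−22.03)²/22.03 + (25−17.97)²/17.97 + (23−15.97)²/15.97 + (6−13.03)²/13.03 = 11.8776
df = 1
p-value (upper-tail) = 0.00057
At α=0.1: p < α → reject H₀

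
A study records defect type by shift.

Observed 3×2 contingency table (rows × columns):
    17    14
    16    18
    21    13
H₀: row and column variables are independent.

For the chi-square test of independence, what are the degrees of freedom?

df = (r−1)(c−1) = (3−1)·(2−1) = 2

degrees of freedom = 2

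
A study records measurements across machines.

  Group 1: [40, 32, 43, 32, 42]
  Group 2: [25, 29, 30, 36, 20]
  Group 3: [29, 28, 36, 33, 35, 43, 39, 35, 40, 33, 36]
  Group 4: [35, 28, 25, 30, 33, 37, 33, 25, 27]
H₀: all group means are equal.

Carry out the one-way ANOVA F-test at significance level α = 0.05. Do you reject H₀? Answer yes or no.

Group means [37.80, 28.00, 35.18, 30.33], grand mean 32.967
SSB = Σnᵢ(x̄ᵢ−x̄)² = 356.530; SSW = ΣΣ(x−x̄ᵢ)² = 612.436
MSB = 356.530/3 = 118.8434; MSW = 612.436/26 = 23.5552
F = MSB/MSW = 5.0453
df = (3, 26)
p-value (upper-tail) = 0.00690
At α=0.05: p < α → reject H₀

reject H₀: yes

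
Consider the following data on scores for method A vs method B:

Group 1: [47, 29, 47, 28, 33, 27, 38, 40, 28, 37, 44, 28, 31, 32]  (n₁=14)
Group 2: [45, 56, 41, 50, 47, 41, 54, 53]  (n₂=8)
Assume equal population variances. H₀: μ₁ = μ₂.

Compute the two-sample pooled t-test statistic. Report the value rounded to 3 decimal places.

x̄₁=34.929, s₁=7.248, n₁=14
x̄₂=48.375, s₂=5.805, n₂=8
s_p² = [13·7.248² + 7·5.805²]/20 = 45.9402
SE = √(s_p²·(1/14+1/8)) = 3.0040
t = (34.929−48.375)/3.0040 = -4.4762
df = 20

test statistic = -4.476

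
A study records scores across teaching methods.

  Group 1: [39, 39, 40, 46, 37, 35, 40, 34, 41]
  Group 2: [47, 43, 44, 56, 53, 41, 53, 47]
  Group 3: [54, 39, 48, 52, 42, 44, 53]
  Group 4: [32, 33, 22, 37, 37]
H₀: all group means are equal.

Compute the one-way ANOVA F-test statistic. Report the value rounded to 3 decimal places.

test statistic = 13.193

Group means [39.00, 48.00, 47.43, 32.20], grand mean 42.345
SSB = Σnᵢ(x̄ᵢ−x̄)² = 1052.037; SSW = ΣΣ(x−x̄ᵢ)² = 664.514
MSB = 1052.037/3 = 350.6791; MSW = 664.514/25 = 26.5806
F = MSB/MSW = 13.1931
df = (3, 25)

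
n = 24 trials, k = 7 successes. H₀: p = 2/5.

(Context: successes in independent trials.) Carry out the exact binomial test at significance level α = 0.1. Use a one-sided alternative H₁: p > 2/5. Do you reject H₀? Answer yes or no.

Exact binomial: n=24, k=7, p₀=2/5=0.4000
P(X≥7) from Σ C(n,i)·p₀^i·(1−p₀)^(n−i)
p-value (one-sided, H₁ greater) = 0.90404
At α=0.1: p ≥ α → fail to reject H₀

reject H₀: no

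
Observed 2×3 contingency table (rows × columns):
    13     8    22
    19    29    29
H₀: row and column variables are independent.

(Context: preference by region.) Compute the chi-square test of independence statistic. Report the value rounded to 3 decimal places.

Row totals [43, 77], col totals [32, 37, 51], n=120
χ² = (13−11.47)²/11.47 + (8−13.26)²/13.26 + (22−18.27)²/18.27 + (19−20.53)²/20.53 + (29−23.74)²/23.74 + (29−32.73)²/32.73 = 4.7529
df = 2

test statistic = 4.753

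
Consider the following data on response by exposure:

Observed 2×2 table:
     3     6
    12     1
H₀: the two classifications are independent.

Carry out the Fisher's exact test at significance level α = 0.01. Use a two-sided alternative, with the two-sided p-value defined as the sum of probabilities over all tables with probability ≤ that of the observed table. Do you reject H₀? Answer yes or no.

Margins: r₁=9, r₂=13, c₁=15, c₂=7, n=22
p_obs = C(9,3)·C(13,12)/C(22,15); sum pmf over tables with pmf ≤ p_obs
p-value (two-sided) = 0.00661
At α=0.01: p < α → reject H₀

reject H₀: yes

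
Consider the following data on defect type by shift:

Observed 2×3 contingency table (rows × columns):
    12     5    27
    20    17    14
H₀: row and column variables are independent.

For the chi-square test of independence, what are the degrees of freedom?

degrees of freedom = 2

df = (r−1)(c−1) = (2−1)·(3−1) = 2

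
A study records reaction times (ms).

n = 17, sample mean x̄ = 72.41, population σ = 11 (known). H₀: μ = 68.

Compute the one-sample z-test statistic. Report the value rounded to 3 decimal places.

SE = σ/√n = 11/√17 = 2.6679
z = (x̄−μ₀)/SE = (72.41−68)/2.6679 = 1.6530

test statistic = 1.653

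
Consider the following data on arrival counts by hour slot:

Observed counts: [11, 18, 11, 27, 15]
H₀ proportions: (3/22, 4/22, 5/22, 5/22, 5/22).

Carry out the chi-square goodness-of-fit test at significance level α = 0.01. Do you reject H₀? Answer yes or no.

reject H₀: no

n = 82; E_i = n·p_i = [11.18, 14.91, 18.64, 18.64, 18.64]
χ² = (11−11.18)²/11.18 + (18−14.91)²/14.91 + (11−18.64)²/18.64 + (27−18.64)²/18.64 + (15−18.64)²/18.64 = 8.2358
df = 4
p-value (upper-tail) = 0.08331
At α=0.01: p ≥ α → fail to reject H₀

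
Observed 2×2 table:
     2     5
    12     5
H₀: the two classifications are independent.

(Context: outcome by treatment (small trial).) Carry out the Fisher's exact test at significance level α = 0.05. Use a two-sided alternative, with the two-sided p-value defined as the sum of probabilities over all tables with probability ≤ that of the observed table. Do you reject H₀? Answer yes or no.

Margins: r₁=7, r₂=17, c₁=14, c₂=10, n=24
p_obs = C(7,2)·C(17,12)/C(24,14); sum pmf over tables with pmf ≤ p_obs
p-value (two-sided) = 0.08501
At α=0.05: p ≥ α → fail to reject H₀

reject H₀: no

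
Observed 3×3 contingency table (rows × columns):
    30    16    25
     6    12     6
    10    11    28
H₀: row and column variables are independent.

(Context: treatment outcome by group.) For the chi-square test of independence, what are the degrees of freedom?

df = (r−1)(c−1) = (3−1)·(3−1) = 4

degrees of freedom = 4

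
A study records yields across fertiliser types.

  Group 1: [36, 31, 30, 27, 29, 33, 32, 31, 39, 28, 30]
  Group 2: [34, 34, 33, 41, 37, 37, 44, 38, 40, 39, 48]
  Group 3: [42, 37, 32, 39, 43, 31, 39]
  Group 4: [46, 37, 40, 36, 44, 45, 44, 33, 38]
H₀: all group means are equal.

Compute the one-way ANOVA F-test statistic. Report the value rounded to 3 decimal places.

test statistic = 8.484

Group means [31.45, 38.64, 37.57, 40.33], grand mean 36.763
SSB = Σnᵢ(x̄ᵢ−x̄)² = 467.881; SSW = ΣΣ(x−x̄ᵢ)² = 624.987
MSB = 467.881/3 = 155.9605; MSW = 624.987/34 = 18.3820
F = MSB/MSW = 8.4844
df = (3, 34)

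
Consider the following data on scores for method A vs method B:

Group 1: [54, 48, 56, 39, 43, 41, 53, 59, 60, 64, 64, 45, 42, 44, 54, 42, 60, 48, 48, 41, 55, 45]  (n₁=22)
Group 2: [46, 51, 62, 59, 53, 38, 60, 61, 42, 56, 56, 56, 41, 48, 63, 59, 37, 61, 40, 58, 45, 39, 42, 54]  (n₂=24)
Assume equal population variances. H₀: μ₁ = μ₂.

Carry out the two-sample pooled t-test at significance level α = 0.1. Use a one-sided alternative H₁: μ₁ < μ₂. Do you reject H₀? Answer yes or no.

x̄₁=50.227, s₁=7.964, n₁=22
x̄₂=51.125, s₂=8.779, n₂=24
s_p² = [21·7.964² + 23·8.779²]/44 = 70.5566
SE = √(s_p²·(1/22+1/24)) = 2.4793
t = (50.227−51.125)/2.4793 = -0.3621
df = 44
p-value (one-sided, H₁ less) = 0.35951
At α=0.1: p ≥ α → fail to reject H₀

reject H₀: no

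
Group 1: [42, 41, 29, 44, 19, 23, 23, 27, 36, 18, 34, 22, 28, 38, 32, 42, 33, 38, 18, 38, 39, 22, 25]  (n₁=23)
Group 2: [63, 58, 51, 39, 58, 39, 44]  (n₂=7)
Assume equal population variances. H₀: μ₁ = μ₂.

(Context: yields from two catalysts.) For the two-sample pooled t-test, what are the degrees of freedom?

df = n₁ + n₂ − 2 = 23 + 7 − 2 = 28

degrees of freedom = 28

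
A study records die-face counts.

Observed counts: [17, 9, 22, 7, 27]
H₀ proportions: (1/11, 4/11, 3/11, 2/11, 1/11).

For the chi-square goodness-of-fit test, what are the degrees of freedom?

degrees of freedom = 4

df = k − 1 = 5 − 1 = 4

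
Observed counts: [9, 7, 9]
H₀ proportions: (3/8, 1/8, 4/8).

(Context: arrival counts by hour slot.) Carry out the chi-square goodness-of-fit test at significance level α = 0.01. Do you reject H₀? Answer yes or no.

n = 25; E_i = n·p_i = [9.38, 3.12, 12.50]
χ² = (9−9.38)²/9.38 + (7−3.12)²/3.12 + (9−12.50)²/12.50 = 5.8000
df = 2
p-value (upper-tail) = 0.05502
At α=0.01: p ≥ α → fail to reject H₀

reject H₀: no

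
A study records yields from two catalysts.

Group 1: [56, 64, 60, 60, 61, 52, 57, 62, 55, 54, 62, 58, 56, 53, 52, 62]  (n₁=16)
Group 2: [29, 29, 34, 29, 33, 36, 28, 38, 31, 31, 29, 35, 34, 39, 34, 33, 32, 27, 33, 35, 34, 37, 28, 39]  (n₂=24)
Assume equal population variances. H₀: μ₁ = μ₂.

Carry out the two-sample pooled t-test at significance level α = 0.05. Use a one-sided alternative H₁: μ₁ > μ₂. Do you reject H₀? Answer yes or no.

reject H₀: yes

x̄₁=57.750, s₁=3.924, n₁=16
x̄₂=32.792, s₂=3.563, n₂=24
s_p² = [15·3.924² + 23·3.563²]/38 = 13.7621
SE = √(s_p²·(1/16+1/24)) = 1.1973
t = (57.750−32.792)/1.1973 = 20.8454
df = 38
p-value (one-sided, H₁ greater) = 0.00000
At α=0.05: p < α → reject H₀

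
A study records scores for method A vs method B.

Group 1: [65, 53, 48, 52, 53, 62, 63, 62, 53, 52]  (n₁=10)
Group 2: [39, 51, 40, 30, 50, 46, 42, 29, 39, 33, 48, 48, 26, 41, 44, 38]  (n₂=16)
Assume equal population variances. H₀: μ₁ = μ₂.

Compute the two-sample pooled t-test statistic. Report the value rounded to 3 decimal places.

test statistic = 5.628

x̄₁=56.300, s₁=6.001, n₁=10
x̄₂=40.250, s₂=7.646, n₂=16
s_p² = [9·6.001² + 15·7.646²]/24 = 50.0458
SE = √(s_p²·(1/10+1/16)) = 2.8517
t = (56.300−40.250)/2.8517 = 5.6281
df = 24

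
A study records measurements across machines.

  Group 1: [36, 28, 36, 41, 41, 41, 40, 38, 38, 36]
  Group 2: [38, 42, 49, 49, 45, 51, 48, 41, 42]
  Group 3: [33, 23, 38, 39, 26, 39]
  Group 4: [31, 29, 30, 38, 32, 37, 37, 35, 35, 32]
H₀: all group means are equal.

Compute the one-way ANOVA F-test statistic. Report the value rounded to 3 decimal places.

Group means [37.50, 45.00, 33.00, 33.60], grand mean 37.543
SSB = Σnᵢ(x̄ᵢ−x̄)² = 779.786; SSW = ΣΣ(x−x̄ᵢ)² = 638.900
MSB = 779.786/3 = 259.9286; MSW = 638.900/31 = 20.6097
F = MSB/MSW = 12.6120
df = (3, 31)

test statistic = 12.612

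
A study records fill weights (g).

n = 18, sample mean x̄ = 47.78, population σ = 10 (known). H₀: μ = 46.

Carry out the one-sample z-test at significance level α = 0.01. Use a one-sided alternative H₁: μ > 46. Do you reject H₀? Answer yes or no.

reject H₀: no

SE = σ/√n = 10/√18 = 2.3570
z = (x̄−μ₀)/SE = (47.78−46)/2.3570 = 0.7552
p-value (one-sided, H₁ greater) = 0.22507
At α=0.01: p ≥ α → fail to reject H₀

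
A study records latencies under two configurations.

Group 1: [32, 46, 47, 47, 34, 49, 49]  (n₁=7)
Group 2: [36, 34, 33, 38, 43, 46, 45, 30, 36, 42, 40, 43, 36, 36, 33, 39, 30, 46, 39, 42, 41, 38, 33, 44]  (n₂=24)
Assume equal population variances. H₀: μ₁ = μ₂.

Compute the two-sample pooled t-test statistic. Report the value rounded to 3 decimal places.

x̄₁=43.429, s₁=7.231, n₁=7
x̄₂=38.458, s₂=4.845, n₂=24
s_p² = [6·7.231² + 23·4.845²]/29 = 29.4370
SE = √(s_p²·(1/7+1/24)) = 2.3306
t = (43.429−38.458)/2.3306 = 2.1326
df = 29

test statistic = 2.133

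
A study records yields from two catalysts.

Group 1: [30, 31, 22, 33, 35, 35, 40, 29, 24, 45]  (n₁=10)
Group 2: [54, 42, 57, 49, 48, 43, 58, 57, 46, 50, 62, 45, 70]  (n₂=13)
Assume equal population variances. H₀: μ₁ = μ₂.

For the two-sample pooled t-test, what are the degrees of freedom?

df = n₁ + n₂ − 2 = 10 + 13 − 2 = 21

degrees of freedom = 21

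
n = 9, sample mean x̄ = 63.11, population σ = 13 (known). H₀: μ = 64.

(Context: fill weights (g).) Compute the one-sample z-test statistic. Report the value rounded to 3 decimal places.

SE = σ/√n = 13/√9 = 4.3333
z = (x̄−μ₀)/SE = (63.11−64)/4.3333 = -0.2054

test statistic = -0.205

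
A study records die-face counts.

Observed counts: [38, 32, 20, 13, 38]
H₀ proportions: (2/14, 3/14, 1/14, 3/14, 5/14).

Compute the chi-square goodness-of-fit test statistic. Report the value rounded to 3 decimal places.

test statistic = 38.564

n = 141; E_i = n·p_i = [20.14, 30.21, 10.07, 30.21, 50.36]
χ² = (38−20.14)²/20.14 + (32−30.21)²/30.21 + (20−10.07)²/10.07 + (13−30.21)²/30.21 + (38−50.36)²/50.36 = 38.5641
df = 4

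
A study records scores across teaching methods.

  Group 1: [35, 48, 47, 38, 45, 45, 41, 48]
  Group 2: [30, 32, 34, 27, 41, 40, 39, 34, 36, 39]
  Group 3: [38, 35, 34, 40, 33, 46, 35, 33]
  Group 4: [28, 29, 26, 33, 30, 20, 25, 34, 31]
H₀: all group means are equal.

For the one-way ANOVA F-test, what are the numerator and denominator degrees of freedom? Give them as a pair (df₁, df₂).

k = 4 groups, N = 35 total
df = (k−1, N−k) = (4−1, 35−4) = (3, 31)

degrees of freedom = [3, 31]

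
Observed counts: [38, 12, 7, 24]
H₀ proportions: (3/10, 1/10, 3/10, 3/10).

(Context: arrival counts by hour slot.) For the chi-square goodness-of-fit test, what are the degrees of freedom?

df = k − 1 = 4 − 1 = 3

degrees of freedom = 3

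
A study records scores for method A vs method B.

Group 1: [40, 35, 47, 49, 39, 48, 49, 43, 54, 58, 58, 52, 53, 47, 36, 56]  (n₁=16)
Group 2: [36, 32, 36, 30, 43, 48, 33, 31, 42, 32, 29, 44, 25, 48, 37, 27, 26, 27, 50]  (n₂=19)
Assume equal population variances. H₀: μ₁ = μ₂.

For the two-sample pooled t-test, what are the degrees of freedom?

df = n₁ + n₂ − 2 = 16 + 19 − 2 = 33

degrees of freedom = 33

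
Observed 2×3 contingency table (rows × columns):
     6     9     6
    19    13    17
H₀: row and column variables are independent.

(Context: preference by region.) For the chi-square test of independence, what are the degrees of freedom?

degrees of freedom = 2

df = (r−1)(c−1) = (2−1)·(3−1) = 2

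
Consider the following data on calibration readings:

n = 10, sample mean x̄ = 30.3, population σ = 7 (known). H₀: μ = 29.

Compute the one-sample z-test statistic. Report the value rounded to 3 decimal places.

test statistic = 0.587

SE = σ/√n = 7/√10 = 2.2136
z = (x̄−μ₀)/SE = (30.3−29)/2.2136 = 0.5873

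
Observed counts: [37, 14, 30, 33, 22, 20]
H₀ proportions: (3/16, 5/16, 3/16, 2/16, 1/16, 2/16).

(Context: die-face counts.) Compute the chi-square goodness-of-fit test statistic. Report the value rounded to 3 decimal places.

n = 156; E_i = n·p_i = [29.25, 48.75, 29.25, 19.50, 9.75, 19.50]
χ² = (37−29.25)²/29.25 + (14−48.75)²/48.75 + (30−29.25)²/29.25 + (33−19.50)²/19.50 + (22−9.75)²/9.75 + (20−19.50)²/19.50 = 51.5932
df = 5

test statistic = 51.593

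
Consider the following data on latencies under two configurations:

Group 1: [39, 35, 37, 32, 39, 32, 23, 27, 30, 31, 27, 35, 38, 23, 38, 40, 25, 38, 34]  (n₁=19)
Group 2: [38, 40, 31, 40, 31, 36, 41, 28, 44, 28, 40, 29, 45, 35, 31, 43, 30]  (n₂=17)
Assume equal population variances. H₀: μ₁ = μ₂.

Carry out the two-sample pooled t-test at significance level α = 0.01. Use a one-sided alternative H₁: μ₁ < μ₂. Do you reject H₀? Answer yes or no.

reject H₀: no

x̄₁=32.789, s₁=5.633, n₁=19
x̄₂=35.882, s₂=5.915, n₂=17
s_p² = [18·5.633² + 16·5.915²]/34 = 33.2624
SE = √(s_p²·(1/19+1/17)) = 1.9254
t = (32.789−35.882)/1.9254 = -1.6063
df = 34
p-value (one-sided, H₁ less) = 0.05872
At α=0.01: p ≥ α → fail to reject H₀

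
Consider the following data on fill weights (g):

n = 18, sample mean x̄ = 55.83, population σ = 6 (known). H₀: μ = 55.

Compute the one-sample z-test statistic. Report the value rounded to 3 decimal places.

SE = σ/√n = 6/√18 = 1.4142
z = (x̄−μ₀)/SE = (55.83−55)/1.4142 = 0.5869

test statistic = 0.587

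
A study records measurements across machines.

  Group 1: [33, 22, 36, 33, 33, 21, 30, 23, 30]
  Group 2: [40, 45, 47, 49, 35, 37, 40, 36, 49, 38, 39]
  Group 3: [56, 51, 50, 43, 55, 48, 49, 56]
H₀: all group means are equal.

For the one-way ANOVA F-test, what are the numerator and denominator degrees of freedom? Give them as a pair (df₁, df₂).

degrees of freedom = [2, 25]

k = 3 groups, N = 28 total
df = (k−1, N−k) = (3−1, 28−3) = (2, 25)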